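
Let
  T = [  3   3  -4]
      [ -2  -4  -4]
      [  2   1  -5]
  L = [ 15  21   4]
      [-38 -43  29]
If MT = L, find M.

M = [[-1, -5, 4], [-6, 5, -5]]

T is on the right of M, so right-multiply by T⁻¹: M = LT⁻¹.
det T = -6, so T⁻¹ = [[-4, -11/6, 14/3], [3, 7/6, -10/3], [-1, -1/2, 1]].
M = LT⁻¹ = [[15, 21, 4], [-38, -43, 29]] · [[-4, -11/6, 14/3], [3, 7/6, -10/3], [-1, -1/2, 1]] = [[-1, -5, 4], [-6, 5, -5]].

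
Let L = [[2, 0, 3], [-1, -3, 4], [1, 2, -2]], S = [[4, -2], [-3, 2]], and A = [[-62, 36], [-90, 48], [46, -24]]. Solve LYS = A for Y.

Y = [[2, 2], [0, 0], [-4, 2]]

Left-multiply by L⁻¹ and right-multiply by S⁻¹: Y = L⁻¹AS⁻¹.
L has determinant -1; L⁻¹ = [[2, -6, -9], [-2, 7, 11], [-1, 4, 6]].
det S = 2, so S⁻¹ = [[1, 1], [3/2, 2]].
L⁻¹A = [[2, 0], [0, 0], [-22, 12]].
Y = (L⁻¹A)S⁻¹ = [[2, 2], [0, 0], [-4, 2]].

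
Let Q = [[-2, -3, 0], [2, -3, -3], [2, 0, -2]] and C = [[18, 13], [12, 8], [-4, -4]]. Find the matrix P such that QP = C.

P = [[0, 1], [-6, -5], [2, 3]]

Q is on the left of P, so left-multiply by Q⁻¹: P = Q⁻¹C.
det Q = -6, so Q⁻¹ = [[-1, 1, -3/2], [1/3, -2/3, 1], [-1, 1, -2]].
P = Q⁻¹C = [[-1, 1, -3/2], [1/3, -2/3, 1], [-1, 1, -2]] · [[18, 13], [12, 8], [-4, -4]] = [[0, 1], [-6, -5], [2, 3]].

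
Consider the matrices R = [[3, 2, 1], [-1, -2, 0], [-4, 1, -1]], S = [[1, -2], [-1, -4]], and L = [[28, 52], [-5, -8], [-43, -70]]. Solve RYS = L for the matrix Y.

Left-multiply by R⁻¹ and right-multiply by S⁻¹: Y = R⁻¹LS⁻¹.
R has determinant -5; R⁻¹ = [[-2/5, -3/5, -2/5], [1/5, -1/5, 1/5], [9/5, 11/5, 4/5]].
det S = -6, so S⁻¹ = [[2/3, -1/3], [-1/6, -1/6]].
R⁻¹L = [[9, 12], [-2, -2], [5, 20]].
Y = (R⁻¹L)S⁻¹ = [[4, -5], [-1, 1], [0, -5]].

Y = [[4, -5], [-1, 1], [0, -5]]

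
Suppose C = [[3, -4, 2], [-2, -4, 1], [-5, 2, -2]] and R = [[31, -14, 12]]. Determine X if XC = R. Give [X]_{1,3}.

Since C sits to the right of X, X = RC⁻¹.
C has determinant 6; C⁻¹ = [[1, -2/3, 2/3], [-3/2, 2/3, -7/6], [-4, 7/3, -10/3]].
X = RC⁻¹ = [[31, -14, 12]] · [[1, -2/3, 2/3], [-3/2, 2/3, -7/6], [-4, 7/3, -10/3]] = [[4, -2, -3]].

-3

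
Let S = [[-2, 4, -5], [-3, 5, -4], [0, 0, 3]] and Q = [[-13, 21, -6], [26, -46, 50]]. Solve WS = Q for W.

W = [[-1, 5, 3], [-4, -6, 2]]

Right-multiplying both sides by S⁻¹ gives W = QS⁻¹.
det S = 6; the adjugate gives S⁻¹ = [[5/2, -2, 3/2], [3/2, -1, 7/6], [0, 0, 1/3]].
W = QS⁻¹ = [[-13, 21, -6], [26, -46, 50]] · [[5/2, -2, 3/2], [3/2, -1, 7/6], [0, 0, 1/3]] = [[-1, 5, 3], [-4, -6, 2]].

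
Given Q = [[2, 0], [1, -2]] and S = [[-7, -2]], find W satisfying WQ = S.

Right-multiplying both sides by Q⁻¹ gives W = SQ⁻¹.
det Q = -4, so Q⁻¹ = [[1/2, 0], [1/4, -1/2]].
W = SQ⁻¹ = [[-7, -2]] · [[1/2, 0], [1/4, -1/2]] = [[-4, 1]].

W = [[-4, 1]]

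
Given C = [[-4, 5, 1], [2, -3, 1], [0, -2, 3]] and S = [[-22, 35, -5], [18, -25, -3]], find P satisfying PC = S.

P = [[6, 1, -4], [-6, -3, 2]]

Right-multiplying both sides by C⁻¹ gives P = SC⁻¹.
det C = -6; the adjugate gives C⁻¹ = [[7/6, 17/6, -4/3], [1, 2, -1], [2/3, 4/3, -1/3]].
P = SC⁻¹ = [[-22, 35, -5], [18, -25, -3]] · [[7/6, 17/6, -4/3], [1, 2, -1], [2/3, 4/3, -1/3]] = [[6, 1, -4], [-6, -3, 2]].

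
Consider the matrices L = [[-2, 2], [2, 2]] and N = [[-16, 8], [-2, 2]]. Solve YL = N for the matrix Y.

Y = [[6, -2], [1, 0]]

Since L sits to the right of Y, Y = NL⁻¹.
det L = -8; the adjugate gives L⁻¹ = [[-1/4, 1/4], [1/4, 1/4]].
Y = NL⁻¹ = [[-16, 8], [-2, 2]] · [[-1/4, 1/4], [1/4, 1/4]] = [[6, -2], [1, 0]].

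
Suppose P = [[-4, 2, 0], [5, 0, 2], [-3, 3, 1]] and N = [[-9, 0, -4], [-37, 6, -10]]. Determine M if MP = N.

M = [[-3, -3, 2], [3, -5, 0]]

Right-multiplying both sides by P⁻¹ gives M = NP⁻¹.
det P = 2; the adjugate gives P⁻¹ = [[-3, -1, 2], [-11/2, -2, 4], [15/2, 3, -5]].
M = NP⁻¹ = [[-9, 0, -4], [-37, 6, -10]] · [[-3, -1, 2], [-11/2, -2, 4], [15/2, 3, -5]] = [[-3, -3, 2], [3, -5, 0]].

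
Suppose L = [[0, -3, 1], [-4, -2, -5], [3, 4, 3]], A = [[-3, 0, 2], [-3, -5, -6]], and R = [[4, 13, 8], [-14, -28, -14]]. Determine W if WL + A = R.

WL = R − A = [[7, 13, 6], [-11, -23, -8]].
Since L sits to the right of W, W = (R − A)L⁻¹.
det L = -1; the adjugate gives L⁻¹ = [[-14, -13, -17], [3, 3, 4], [10, 9, 12]].
W = (R − A)L⁻¹ = [[1, 2, 5], [5, 2, -1]].

W = [[1, 2, 5], [5, 2, -1]]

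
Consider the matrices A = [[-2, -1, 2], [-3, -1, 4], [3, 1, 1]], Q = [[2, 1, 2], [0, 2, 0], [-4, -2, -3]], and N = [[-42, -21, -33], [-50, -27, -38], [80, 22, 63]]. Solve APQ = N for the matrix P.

P = [[0, -3, -5], [5, 2, -1], [1, -2, -1]]

Isolating P: multiply by A⁻¹ from the left and Q⁻¹ from the right, so P = A⁻¹NQ⁻¹.
det A = -5; the adjugate gives A⁻¹ = [[1, -3/5, 2/5], [-3, 8/5, -2/5], [0, 1/5, 1/5]].
det Q = 4, so Q⁻¹ = [[-3/2, -1/4, -1], [0, 1/2, 0], [2, 0, 1]].
A⁻¹N = [[20, 4, 15], [14, 11, 13], [6, -1, 5]].
P = (A⁻¹N)Q⁻¹ = [[0, -3, -5], [5, 2, -1], [1, -2, -1]].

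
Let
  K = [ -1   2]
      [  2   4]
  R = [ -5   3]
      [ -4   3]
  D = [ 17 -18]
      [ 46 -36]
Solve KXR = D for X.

Left-multiply by K⁻¹ and right-multiply by R⁻¹: X = K⁻¹DR⁻¹.
det K = -8; the adjugate gives K⁻¹ = [[-1/2, 1/4], [1/4, 1/8]].
R has determinant -3; R⁻¹ = [[-1, 1], [-4/3, 5/3]].
K⁻¹D = [[3, 0], [10, -9]].
X = (K⁻¹D)R⁻¹ = [[-3, 3], [2, -5]].

X = [[-3, 3], [2, -5]]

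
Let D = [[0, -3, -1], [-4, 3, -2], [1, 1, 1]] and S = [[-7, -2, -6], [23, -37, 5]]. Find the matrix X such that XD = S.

Right-multiplying both sides by D⁻¹ gives X = SD⁻¹.
det D = 1; the adjugate gives D⁻¹ = [[5, 2, 9], [2, 1, 4], [-7, -3, -12]].
X = SD⁻¹ = [[-7, -2, -6], [23, -37, 5]] · [[5, 2, 9], [2, 1, 4], [-7, -3, -12]] = [[3, 2, 1], [6, -6, -1]].

X = [[3, 2, 1], [6, -6, -1]]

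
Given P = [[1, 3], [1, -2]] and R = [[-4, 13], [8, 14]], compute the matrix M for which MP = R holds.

Right-multiplying both sides by P⁻¹ gives M = RP⁻¹.
det P = -5, so P⁻¹ = [[2/5, 3/5], [1/5, -1/5]].
M = RP⁻¹ = [[-4, 13], [8, 14]] · [[2/5, 3/5], [1/5, -1/5]] = [[1, -5], [6, 2]].

M = [[1, -5], [6, 2]]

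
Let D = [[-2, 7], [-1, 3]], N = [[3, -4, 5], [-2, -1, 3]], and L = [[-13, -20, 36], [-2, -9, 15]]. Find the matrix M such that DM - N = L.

DM = L + N = [[-10, -24, 41], [-4, -10, 18]].
Since D multiplies M on the left, M = D⁻¹(L + N).
det D = 1; the adjugate gives D⁻¹ = [[3, -7], [1, -2]].
M = D⁻¹(L + N) = [[-2, -2, -3], [-2, -4, 5]].

M = [[-2, -2, -3], [-2, -4, 5]]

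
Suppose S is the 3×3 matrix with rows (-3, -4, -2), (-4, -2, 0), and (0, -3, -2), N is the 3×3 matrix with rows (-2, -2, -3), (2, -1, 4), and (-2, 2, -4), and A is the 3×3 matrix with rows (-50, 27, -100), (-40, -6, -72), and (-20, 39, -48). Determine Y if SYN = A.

Y = [[-4, 3, 2], [4, 1, -3], [-2, 5, 2]]

Y = S⁻¹AN⁻¹ (apply S⁻¹ on the left and N⁻¹ on the right).
S has determinant -4; S⁻¹ = [[-1, 1/2, 1], [2, -3/2, -2], [-3, 9/4, 5/2]].
N has determinant 2; N⁻¹ = [[-2, -7, -11/2], [0, 1, 1], [1, 4, 3]].
S⁻¹A = [[10, 9, 16], [0, -15, 4], [10, 3, 18]].
Y = (S⁻¹A)N⁻¹ = [[-4, 3, 2], [4, 1, -3], [-2, 5, 2]].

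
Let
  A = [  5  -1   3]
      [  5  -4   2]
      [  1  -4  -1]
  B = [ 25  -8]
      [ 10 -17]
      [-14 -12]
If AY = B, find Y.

Since A multiplies Y on the left, Y = A⁻¹B.
A has determinant 5; A⁻¹ = [[12/5, -13/5, 2], [7/5, -8/5, 1], [-16/5, 19/5, -3]].
Y = A⁻¹B = [[12/5, -13/5, 2], [7/5, -8/5, 1], [-16/5, 19/5, -3]] · [[25, -8], [10, -17], [-14, -12]] = [[6, 1], [5, 4], [0, -3]].

Y = [[6, 1], [5, 4], [0, -3]]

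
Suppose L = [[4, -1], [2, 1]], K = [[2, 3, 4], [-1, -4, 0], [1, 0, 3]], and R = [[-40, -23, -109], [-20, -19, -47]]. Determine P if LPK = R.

P = L⁻¹RK⁻¹ (apply L⁻¹ on the left and K⁻¹ on the right).
det L = 6; the adjugate gives L⁻¹ = [[1/6, 1/6], [-1/3, 2/3]].
det K = 1, so K⁻¹ = [[-12, -9, 16], [3, 2, -4], [4, 3, -5]].
L⁻¹R = [[-10, -7, -26], [0, -5, 5]].
P = (L⁻¹R)K⁻¹ = [[-5, -2, -2], [5, 5, -5]].

P = [[-5, -2, -2], [5, 5, -5]]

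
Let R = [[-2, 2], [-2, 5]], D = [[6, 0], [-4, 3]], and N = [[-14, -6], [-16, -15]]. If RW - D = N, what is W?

W = [[0, 1], [-4, -2]]

RW = N + D = [[-8, -6], [-20, -12]].
Since R multiplies W on the left, W = R⁻¹(N + D).
R has determinant -6; R⁻¹ = [[-5/6, 1/3], [-1/3, 1/3]].
W = R⁻¹(N + D) = [[0, 1], [-4, -2]].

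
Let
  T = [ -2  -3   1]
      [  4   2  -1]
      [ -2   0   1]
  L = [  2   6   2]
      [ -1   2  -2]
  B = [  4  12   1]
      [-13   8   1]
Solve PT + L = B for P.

PT = B − L = [[2, 6, -1], [-12, 6, 3]].
Since T sits to the right of P, P = (B − L)T⁻¹.
det T = 6; the adjugate gives T⁻¹ = [[1/3, 1/2, 1/6], [-1/3, 0, 1/3], [2/3, 1, 4/3]].
P = (B − L)T⁻¹ = [[-2, 0, 1], [-4, -3, 4]].

P = [[-2, 0, 1], [-4, -3, 4]]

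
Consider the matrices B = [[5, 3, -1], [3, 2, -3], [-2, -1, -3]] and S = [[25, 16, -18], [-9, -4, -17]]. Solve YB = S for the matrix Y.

Right-multiplying both sides by B⁻¹ gives Y = SB⁻¹.
det B = -1, so B⁻¹ = [[9, -10, 7], [-15, 17, -12], [-1, 1, -1]].
Y = SB⁻¹ = [[25, 16, -18], [-9, -4, -17]] · [[9, -10, 7], [-15, 17, -12], [-1, 1, -1]] = [[3, 4, 1], [-4, 5, 2]].

Y = [[3, 4, 1], [-4, 5, 2]]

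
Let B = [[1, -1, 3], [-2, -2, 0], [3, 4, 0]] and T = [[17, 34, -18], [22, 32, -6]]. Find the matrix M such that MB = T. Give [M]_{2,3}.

B is on the right of M, so right-multiply by B⁻¹: M = TB⁻¹.
det B = -6; the adjugate gives B⁻¹ = [[0, -2, -1], [0, 3/2, 1], [1/3, 7/6, 2/3]].
M = TB⁻¹ = [[17, 34, -18], [22, 32, -6]] · [[0, -2, -1], [0, 3/2, 1], [1/3, 7/6, 2/3]] = [[-6, -4, 5], [-2, -3, 6]].

6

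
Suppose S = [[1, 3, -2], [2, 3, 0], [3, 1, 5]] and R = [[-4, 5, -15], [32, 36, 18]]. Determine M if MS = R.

Since S sits to the right of M, M = RS⁻¹.
S has determinant -1; S⁻¹ = [[-15, 17, -6], [10, -11, 4], [7, -8, 3]].
M = RS⁻¹ = [[-4, 5, -15], [32, 36, 18]] · [[-15, 17, -6], [10, -11, 4], [7, -8, 3]] = [[5, -3, -1], [6, 4, 6]].

M = [[5, -3, -1], [6, 4, 6]]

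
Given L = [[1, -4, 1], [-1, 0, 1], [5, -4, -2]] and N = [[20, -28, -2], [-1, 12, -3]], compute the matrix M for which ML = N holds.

M = [[3, 3, 4], [-5, 6, 2]]

L is on the right of M, so right-multiply by L⁻¹: M = NL⁻¹.
det L = -4, so L⁻¹ = [[-1, 3, 1], [-3/4, 7/4, 1/2], [-1, 4, 1]].
M = NL⁻¹ = [[20, -28, -2], [-1, 12, -3]] · [[-1, 3, 1], [-3/4, 7/4, 1/2], [-1, 4, 1]] = [[3, 3, 4], [-5, 6, 2]].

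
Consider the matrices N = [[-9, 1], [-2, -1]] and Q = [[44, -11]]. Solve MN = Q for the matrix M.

M = [[-6, 5]]

Right-multiplying both sides by N⁻¹ gives M = QN⁻¹.
det N = 11; the adjugate gives N⁻¹ = [[-1/11, -1/11], [2/11, -9/11]].
M = QN⁻¹ = [[44, -11]] · [[-1/11, -1/11], [2/11, -9/11]] = [[-6, 5]].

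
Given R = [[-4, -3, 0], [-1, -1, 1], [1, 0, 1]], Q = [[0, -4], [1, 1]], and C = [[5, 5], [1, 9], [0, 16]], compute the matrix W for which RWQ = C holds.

W = R⁻¹CQ⁻¹ (apply R⁻¹ on the left and Q⁻¹ on the right).
R has determinant -2; R⁻¹ = [[1/2, -3/2, 3/2], [-1, 2, -2], [-1/2, 3/2, -1/2]].
Q has determinant 4; Q⁻¹ = [[1/4, 1], [-1/4, 0]].
R⁻¹C = [[1, 13], [-3, -19], [-1, 3]].
W = (R⁻¹C)Q⁻¹ = [[-3, 1], [4, -3], [-1, -1]].

W = [[-3, 1], [4, -3], [-1, -1]]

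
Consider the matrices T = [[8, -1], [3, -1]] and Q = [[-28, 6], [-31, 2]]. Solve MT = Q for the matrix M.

Since T sits to the right of M, M = QT⁻¹.
det T = -5; the adjugate gives T⁻¹ = [[1/5, -1/5], [3/5, -8/5]].
M = QT⁻¹ = [[-28, 6], [-31, 2]] · [[1/5, -1/5], [3/5, -8/5]] = [[-2, -4], [-5, 3]].

M = [[-2, -4], [-5, 3]]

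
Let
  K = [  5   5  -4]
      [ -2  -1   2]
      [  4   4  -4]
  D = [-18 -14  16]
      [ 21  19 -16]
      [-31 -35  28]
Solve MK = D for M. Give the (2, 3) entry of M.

K is on the right of M, so right-multiply by K⁻¹: M = DK⁻¹.
K has determinant -4; K⁻¹ = [[1, -1, -3/2], [0, 1, 1/2], [1, 0, -5/4]].
M = DK⁻¹ = [[-18, -14, 16], [21, 19, -16], [-31, -35, 28]] · [[1, -1, -3/2], [0, 1, 1/2], [1, 0, -5/4]] = [[-2, 4, 0], [5, -2, -2], [-3, -4, -6]].

-2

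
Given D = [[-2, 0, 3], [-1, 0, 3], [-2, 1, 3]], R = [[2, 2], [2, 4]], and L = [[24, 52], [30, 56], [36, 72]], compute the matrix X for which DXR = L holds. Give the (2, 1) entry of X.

2

Left-multiply by D⁻¹ and right-multiply by R⁻¹: X = D⁻¹LR⁻¹.
D has determinant 3; D⁻¹ = [[-1, 1, 0], [-1, 0, 1], [-1/3, 2/3, 0]].
det R = 4, so R⁻¹ = [[1, -1/2], [-1/2, 1/2]].
D⁻¹L = [[6, 4], [12, 20], [12, 20]].
X = (D⁻¹L)R⁻¹ = [[4, -1], [2, 4], [2, 4]].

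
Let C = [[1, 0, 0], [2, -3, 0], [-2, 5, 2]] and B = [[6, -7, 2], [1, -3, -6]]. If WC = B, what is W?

W = [[0, 4, 1], [3, -4, -3]]

C is on the right of W, so right-multiply by C⁻¹: W = BC⁻¹.
det C = -6; the adjugate gives C⁻¹ = [[1, 0, 0], [2/3, -1/3, 0], [-2/3, 5/6, 1/2]].
W = BC⁻¹ = [[6, -7, 2], [1, -3, -6]] · [[1, 0, 0], [2/3, -1/3, 0], [-2/3, 5/6, 1/2]] = [[0, 4, 1], [3, -4, -3]].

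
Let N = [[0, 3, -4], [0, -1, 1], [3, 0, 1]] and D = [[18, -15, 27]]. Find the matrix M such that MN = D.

N is on the right of M, so right-multiply by N⁻¹: M = DN⁻¹.
N has determinant -3; N⁻¹ = [[1/3, 1, 1/3], [-1, -4, 0], [-1, -3, 0]].
M = DN⁻¹ = [[18, -15, 27]] · [[1/3, 1, 1/3], [-1, -4, 0], [-1, -3, 0]] = [[-6, -3, 6]].

M = [[-6, -3, 6]]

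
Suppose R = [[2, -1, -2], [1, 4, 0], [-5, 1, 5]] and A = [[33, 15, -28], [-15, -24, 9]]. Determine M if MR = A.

M = [[-1, 5, -6], [3, -6, 3]]

Right-multiplying both sides by R⁻¹ gives M = AR⁻¹.
det R = 3, so R⁻¹ = [[20/3, 1, 8/3], [-5/3, 0, -2/3], [7, 1, 3]].
M = AR⁻¹ = [[33, 15, -28], [-15, -24, 9]] · [[20/3, 1, 8/3], [-5/3, 0, -2/3], [7, 1, 3]] = [[-1, 5, -6], [3, -6, 3]].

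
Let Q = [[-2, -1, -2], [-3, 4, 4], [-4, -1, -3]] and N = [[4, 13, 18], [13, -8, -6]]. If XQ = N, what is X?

Since Q sits to the right of X, X = NQ⁻¹.
det Q = 3, so Q⁻¹ = [[-8/3, -1/3, 4/3], [-25/3, -2/3, 14/3], [19/3, 2/3, -11/3]].
X = NQ⁻¹ = [[4, 13, 18], [13, -8, -6]] · [[-8/3, -1/3, 4/3], [-25/3, -2/3, 14/3], [19/3, 2/3, -11/3]] = [[-5, 2, 0], [-6, -3, 2]].

X = [[-5, 2, 0], [-6, -3, 2]]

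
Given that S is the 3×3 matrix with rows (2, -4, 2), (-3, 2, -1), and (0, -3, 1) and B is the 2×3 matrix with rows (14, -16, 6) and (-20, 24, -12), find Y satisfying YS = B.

Y = [[-2, -6, 4], [-4, 4, 0]]

Right-multiplying both sides by S⁻¹ gives Y = BS⁻¹.
S has determinant 4; S⁻¹ = [[-1/4, -1/2, 0], [3/4, 1/2, -1], [9/4, 3/2, -2]].
Y = BS⁻¹ = [[14, -16, 6], [-20, 24, -12]] · [[-1/4, -1/2, 0], [3/4, 1/2, -1], [9/4, 3/2, -2]] = [[-2, -6, 4], [-4, 4, 0]].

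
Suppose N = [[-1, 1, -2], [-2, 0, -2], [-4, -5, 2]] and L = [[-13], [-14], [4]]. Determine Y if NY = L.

Y = [[5], [-4], [2]]

Left-multiplying both sides by N⁻¹ gives Y = N⁻¹L.
N has determinant 2; N⁻¹ = [[-5, 4, -1], [6, -5, 1], [5, -9/2, 1]].
Y = N⁻¹L = [[-5, 4, -1], [6, -5, 1], [5, -9/2, 1]] · [[-13], [-14], [4]] = [[5], [-4], [2]].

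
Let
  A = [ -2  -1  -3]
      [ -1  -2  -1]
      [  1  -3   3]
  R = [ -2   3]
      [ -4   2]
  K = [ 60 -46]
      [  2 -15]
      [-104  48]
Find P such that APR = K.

P = A⁻¹KR⁻¹ (apply A⁻¹ on the left and R⁻¹ on the right).
A has determinant 1; A⁻¹ = [[-9, 12, -5], [2, -3, 1], [5, -7, 3]].
det R = 8; the adjugate gives R⁻¹ = [[1/4, -3/8], [1/2, -1/4]].
A⁻¹K = [[4, -6], [10, 1], [-26, 19]].
P = (A⁻¹K)R⁻¹ = [[-2, 0], [3, -4], [3, 5]].

P = [[-2, 0], [3, -4], [3, 5]]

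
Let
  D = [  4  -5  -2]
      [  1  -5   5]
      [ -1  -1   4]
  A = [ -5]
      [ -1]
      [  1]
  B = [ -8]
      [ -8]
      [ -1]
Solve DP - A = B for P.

DP = B + A = [[-13], [-9], [0]].
D is on the left of P, so left-multiply by D⁻¹: P = D⁻¹(B + A).
det D = -3, so D⁻¹ = [[5, -22/3, 35/3], [3, -14/3, 22/3], [2, -3, 5]].
P = D⁻¹(B + A) = [[1], [3], [1]].

P = [[1], [3], [1]]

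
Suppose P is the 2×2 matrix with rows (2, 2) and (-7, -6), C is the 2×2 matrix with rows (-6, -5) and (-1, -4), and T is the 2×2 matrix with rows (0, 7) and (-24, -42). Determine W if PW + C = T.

W = [[5, 2], [-2, 4]]

PW = T − C = [[6, 12], [-23, -38]].
P is on the left of W, so left-multiply by P⁻¹: W = P⁻¹(T − C).
P has determinant 2; P⁻¹ = [[-3, -1], [7/2, 1]].
W = P⁻¹(T − C) = [[5, 2], [-2, 4]].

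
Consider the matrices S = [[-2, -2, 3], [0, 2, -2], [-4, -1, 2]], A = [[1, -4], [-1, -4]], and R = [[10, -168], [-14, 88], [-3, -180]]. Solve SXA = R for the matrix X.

Left-multiply by S⁻¹ and right-multiply by A⁻¹: X = S⁻¹RA⁻¹.
det S = 4, so S⁻¹ = [[1/2, 1/4, -1/2], [2, 2, -1], [2, 3/2, -1]].
det A = -8; the adjugate gives A⁻¹ = [[1/2, -1/2], [-1/8, -1/8]].
S⁻¹R = [[3, 28], [-5, 20], [2, -24]].
X = (S⁻¹R)A⁻¹ = [[-2, -5], [-5, 0], [4, 2]].

X = [[-2, -5], [-5, 0], [4, 2]]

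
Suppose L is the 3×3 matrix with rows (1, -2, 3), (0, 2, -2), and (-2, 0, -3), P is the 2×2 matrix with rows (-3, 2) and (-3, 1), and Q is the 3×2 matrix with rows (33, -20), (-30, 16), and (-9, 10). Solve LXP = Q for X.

X = [[-2, 2], [2, 2], [-1, 0]]

X = L⁻¹QP⁻¹ (apply L⁻¹ on the left and P⁻¹ on the right).
det L = -2; the adjugate gives L⁻¹ = [[3, 3, 1], [-2, -3/2, -1], [-2, -2, -1]].
det P = 3; the adjugate gives P⁻¹ = [[1/3, -2/3], [1, -1]].
L⁻¹Q = [[0, -2], [-12, 6], [3, -2]].
X = (L⁻¹Q)P⁻¹ = [[-2, 2], [2, 2], [-1, 0]].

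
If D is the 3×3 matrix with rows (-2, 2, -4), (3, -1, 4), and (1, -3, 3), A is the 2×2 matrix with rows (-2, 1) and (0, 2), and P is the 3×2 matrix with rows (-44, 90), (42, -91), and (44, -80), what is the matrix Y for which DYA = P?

Y = [[-4, -5], [5, 4], [-1, -4]]

Isolating Y: multiply by D⁻¹ from the left and A⁻¹ from the right, so Y = D⁻¹PA⁻¹.
det D = 4; the adjugate gives D⁻¹ = [[9/4, 3/2, 1], [-5/4, -1/2, -1], [-2, -1, -1]].
A has determinant -4; A⁻¹ = [[-1/2, 1/4], [0, 1/2]].
D⁻¹P = [[8, -14], [-10, 13], [2, -9]].
Y = (D⁻¹P)A⁻¹ = [[-4, -5], [5, 4], [-1, -4]].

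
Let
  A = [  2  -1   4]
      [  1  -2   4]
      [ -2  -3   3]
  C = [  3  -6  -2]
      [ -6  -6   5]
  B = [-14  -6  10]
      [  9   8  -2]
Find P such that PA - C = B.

PA = B + C = [[-11, -12, 8], [3, 2, 3]].
A is on the right of P, so right-multiply by A⁻¹: P = (B + C)A⁻¹.
A has determinant -5; A⁻¹ = [[-6/5, 9/5, -4/5], [11/5, -14/5, 4/5], [7/5, -8/5, 3/5]].
P = (B + C)A⁻¹ = [[-2, 1, 4], [5, -5, 1]].

P = [[-2, 1, 4], [5, -5, 1]]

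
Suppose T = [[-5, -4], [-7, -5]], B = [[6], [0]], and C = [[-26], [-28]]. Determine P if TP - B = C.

TP = C + B = [[-20], [-28]].
Left-multiplying both sides by T⁻¹ gives P = T⁻¹(C + B).
T has determinant -3; T⁻¹ = [[5/3, -4/3], [-7/3, 5/3]].
P = T⁻¹(C + B) = [[4], [0]].

P = [[4], [0]]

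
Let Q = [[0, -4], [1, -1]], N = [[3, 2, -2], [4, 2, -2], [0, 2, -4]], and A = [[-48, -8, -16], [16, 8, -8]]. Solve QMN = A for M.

M = Q⁻¹AN⁻¹ (apply Q⁻¹ on the left and N⁻¹ on the right).
det Q = 4, so Q⁻¹ = [[-1/4, 1], [-1/4, 0]].
N has determinant 4; N⁻¹ = [[-1, 1, 0], [4, -3, -1/2], [2, -3/2, -1/2]].
Q⁻¹A = [[28, 10, -4], [12, 2, 4]].
M = (Q⁻¹A)N⁻¹ = [[4, 4, -3], [4, 0, -3]].

M = [[4, 4, -3], [4, 0, -3]]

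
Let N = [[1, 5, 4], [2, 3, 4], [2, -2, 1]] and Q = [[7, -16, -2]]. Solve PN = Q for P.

P = [[1, -3, 6]]

N is on the right of P, so right-multiply by N⁻¹: P = QN⁻¹.
N has determinant 1; N⁻¹ = [[11, -13, 8], [6, -7, 4], [-10, 12, -7]].
P = QN⁻¹ = [[7, -16, -2]] · [[11, -13, 8], [6, -7, 4], [-10, 12, -7]] = [[1, -3, 6]].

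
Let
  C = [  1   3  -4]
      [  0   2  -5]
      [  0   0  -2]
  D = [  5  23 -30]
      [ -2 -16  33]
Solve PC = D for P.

C is on the right of P, so right-multiply by C⁻¹: P = DC⁻¹.
C has determinant -4; C⁻¹ = [[1, -3/2, 7/4], [0, 1/2, -5/4], [0, 0, -1/2]].
P = DC⁻¹ = [[5, 23, -30], [-2, -16, 33]] · [[1, -3/2, 7/4], [0, 1/2, -5/4], [0, 0, -1/2]] = [[5, 4, -5], [-2, -5, 0]].

P = [[5, 4, -5], [-2, -5, 0]]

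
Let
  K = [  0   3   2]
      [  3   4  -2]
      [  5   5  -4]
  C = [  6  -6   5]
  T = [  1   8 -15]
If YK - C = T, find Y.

YK = T + C = [[7, 2, -10]].
Right-multiplying both sides by K⁻¹ gives Y = (T + C)K⁻¹.
det K = -4; the adjugate gives K⁻¹ = [[3/2, -11/2, 7/2], [-1/2, 5/2, -3/2], [5/4, -15/4, 9/4]].
Y = (T + C)K⁻¹ = [[-3, 4, -1]].

Y = [[-3, 4, -1]]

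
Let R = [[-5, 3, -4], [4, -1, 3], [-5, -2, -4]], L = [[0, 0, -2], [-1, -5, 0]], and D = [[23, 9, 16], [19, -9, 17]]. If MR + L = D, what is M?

M = [[1, 2, -4], [-5, -5, -3]]

MR = D − L = [[23, 9, 18], [20, -4, 17]].
Right-multiplying both sides by R⁻¹ gives M = (D − L)R⁻¹.
det R = 5, so R⁻¹ = [[2, 4, 1], [1/5, 0, -1/5], [-13/5, -5, -7/5]].
M = (D − L)R⁻¹ = [[1, 2, -4], [-5, -5, -3]].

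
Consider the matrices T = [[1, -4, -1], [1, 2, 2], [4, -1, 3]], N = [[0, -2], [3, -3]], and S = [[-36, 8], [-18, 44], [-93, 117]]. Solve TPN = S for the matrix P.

Left-multiply by T⁻¹ and right-multiply by N⁻¹: P = T⁻¹SN⁻¹.
det T = -3; the adjugate gives T⁻¹ = [[-8/3, -13/3, 2], [-5/3, -7/3, 1], [3, 5, -2]].
det N = 6; the adjugate gives N⁻¹ = [[-1/2, 1/3], [-1/2, 0]].
T⁻¹S = [[-12, 22], [9, 1], [-12, 10]].
P = (T⁻¹S)N⁻¹ = [[-5, -4], [-5, 3], [1, -4]].

P = [[-5, -4], [-5, 3], [1, -4]]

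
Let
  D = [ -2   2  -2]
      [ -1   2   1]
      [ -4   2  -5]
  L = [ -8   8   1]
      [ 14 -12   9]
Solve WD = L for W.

W = [[-5, 6, 3], [1, -4, -3]]

Right-multiplying both sides by D⁻¹ gives W = LD⁻¹.
det D = -6, so D⁻¹ = [[2, -1, -1], [3/2, -1/3, -2/3], [-1, 2/3, 1/3]].
W = LD⁻¹ = [[-8, 8, 1], [14, -12, 9]] · [[2, -1, -1], [3/2, -1/3, -2/3], [-1, 2/3, 1/3]] = [[-5, 6, 3], [1, -4, -3]].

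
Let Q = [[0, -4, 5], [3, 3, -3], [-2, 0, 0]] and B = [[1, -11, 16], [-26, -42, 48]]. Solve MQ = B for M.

M = [[5, 3, 4], [6, -6, 4]]

Q is on the right of M, so right-multiply by Q⁻¹: M = BQ⁻¹.
det Q = 6; the adjugate gives Q⁻¹ = [[0, 0, -1/2], [1, 5/3, 5/2], [1, 4/3, 2]].
M = BQ⁻¹ = [[1, -11, 16], [-26, -42, 48]] · [[0, 0, -1/2], [1, 5/3, 5/2], [1, 4/3, 2]] = [[5, 3, 4], [6, -6, 4]].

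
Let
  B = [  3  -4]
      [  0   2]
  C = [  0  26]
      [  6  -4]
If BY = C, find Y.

Y = [[4, 6], [3, -2]]

B is on the left of Y, so left-multiply by B⁻¹: Y = B⁻¹C.
det B = 6, so B⁻¹ = [[1/3, 2/3], [0, 1/2]].
Y = B⁻¹C = [[1/3, 2/3], [0, 1/2]] · [[0, 26], [6, -4]] = [[4, 6], [3, -2]].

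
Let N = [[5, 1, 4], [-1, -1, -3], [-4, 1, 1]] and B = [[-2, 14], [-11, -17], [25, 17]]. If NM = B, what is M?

M = [[-4, -2], [6, 4], [3, 5]]

Left-multiplying both sides by N⁻¹ gives M = N⁻¹B.
det N = 3; the adjugate gives N⁻¹ = [[2/3, 1, 1/3], [13/3, 7, 11/3], [-5/3, -3, -4/3]].
M = N⁻¹B = [[2/3, 1, 1/3], [13/3, 7, 11/3], [-5/3, -3, -4/3]] · [[-2, 14], [-11, -17], [25, 17]] = [[-4, -2], [6, 4], [3, 5]].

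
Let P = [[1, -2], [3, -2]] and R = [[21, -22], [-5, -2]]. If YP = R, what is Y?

Y = [[6, 5], [4, -3]]

Since P sits to the right of Y, Y = RP⁻¹.
det P = 4; the adjugate gives P⁻¹ = [[-1/2, 1/2], [-3/4, 1/4]].
Y = RP⁻¹ = [[21, -22], [-5, -2]] · [[-1/2, 1/2], [-3/4, 1/4]] = [[6, 5], [4, -3]].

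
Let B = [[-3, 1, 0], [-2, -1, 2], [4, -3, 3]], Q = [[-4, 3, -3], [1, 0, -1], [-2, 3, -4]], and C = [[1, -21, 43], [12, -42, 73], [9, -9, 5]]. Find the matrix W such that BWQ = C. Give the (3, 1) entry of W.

1

Isolating W: multiply by B⁻¹ from the left and Q⁻¹ from the right, so W = B⁻¹CQ⁻¹.
B has determinant 5; B⁻¹ = [[3/5, -3/5, 2/5], [14/5, -9/5, 6/5], [2, -1, 1]].
det Q = -3, so Q⁻¹ = [[-1, -1, 1], [-2, -10/3, 7/3], [-1, -2, 1]].
B⁻¹C = [[-3, 9, -16], [-8, 6, -5], [-1, -9, 18]].
W = (B⁻¹C)Q⁻¹ = [[1, 5, 2], [1, -2, 1], [1, -5, -4]].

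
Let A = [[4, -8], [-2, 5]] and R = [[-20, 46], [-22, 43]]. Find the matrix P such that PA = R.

Right-multiplying both sides by A⁻¹ gives P = RA⁻¹.
det A = 4; the adjugate gives A⁻¹ = [[5/4, 2], [1/2, 1]].
P = RA⁻¹ = [[-20, 46], [-22, 43]] · [[5/4, 2], [1/2, 1]] = [[-2, 6], [-6, -1]].

P = [[-2, 6], [-6, -1]]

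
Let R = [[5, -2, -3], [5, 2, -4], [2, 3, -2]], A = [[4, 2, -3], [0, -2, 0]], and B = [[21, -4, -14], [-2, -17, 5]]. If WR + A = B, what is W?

WR = B − A = [[17, -6, -11], [-2, -15, 5]].
Right-multiplying both sides by R⁻¹ gives W = (B − A)R⁻¹.
R has determinant 3; R⁻¹ = [[8/3, -13/3, 14/3], [2/3, -4/3, 5/3], [11/3, -19/3, 20/3]].
W = (B − A)R⁻¹ = [[1, 4, -4], [3, -3, -1]].

W = [[1, 4, -4], [3, -3, -1]]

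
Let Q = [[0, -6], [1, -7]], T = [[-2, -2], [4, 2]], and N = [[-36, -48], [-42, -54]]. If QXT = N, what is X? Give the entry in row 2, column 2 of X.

-1

Left-multiply by Q⁻¹ and right-multiply by T⁻¹: X = Q⁻¹NT⁻¹.
Q has determinant 6; Q⁻¹ = [[-7/6, 1], [-1/6, 0]].
T has determinant 4; T⁻¹ = [[1/2, 1/2], [-1, -1/2]].
Q⁻¹N = [[0, 2], [6, 8]].
X = (Q⁻¹N)T⁻¹ = [[-2, -1], [-5, -1]].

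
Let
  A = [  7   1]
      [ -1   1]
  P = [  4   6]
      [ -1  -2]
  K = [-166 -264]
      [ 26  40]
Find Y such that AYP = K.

Y = [[-5, 4], [1, 2]]

Left-multiply by A⁻¹ and right-multiply by P⁻¹: Y = A⁻¹KP⁻¹.
A has determinant 8; A⁻¹ = [[1/8, -1/8], [1/8, 7/8]].
P has determinant -2; P⁻¹ = [[1, 3], [-1/2, -2]].
A⁻¹K = [[-24, -38], [2, 2]].
Y = (A⁻¹K)P⁻¹ = [[-5, 4], [1, 2]].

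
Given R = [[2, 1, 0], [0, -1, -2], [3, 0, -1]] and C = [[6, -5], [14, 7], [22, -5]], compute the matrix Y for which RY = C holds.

Left-multiplying both sides by R⁻¹ gives Y = R⁻¹C.
det R = -4, so R⁻¹ = [[-1/4, -1/4, 1/2], [3/2, 1/2, -1], [-3/4, -3/4, 1/2]].
Y = R⁻¹C = [[-1/4, -1/4, 1/2], [3/2, 1/2, -1], [-3/4, -3/4, 1/2]] · [[6, -5], [14, 7], [22, -5]] = [[6, -3], [-6, 1], [-4, -4]].

Y = [[6, -3], [-6, 1], [-4, -4]]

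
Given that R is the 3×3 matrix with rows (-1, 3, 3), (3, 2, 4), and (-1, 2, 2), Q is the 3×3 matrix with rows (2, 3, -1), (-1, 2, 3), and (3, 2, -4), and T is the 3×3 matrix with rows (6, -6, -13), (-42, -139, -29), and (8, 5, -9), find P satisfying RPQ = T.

P = [[-5, -4, -2], [3, 1, -2], [-4, -4, 1]]

Left-multiply by R⁻¹ and right-multiply by Q⁻¹: P = R⁻¹TQ⁻¹.
R has determinant -2; R⁻¹ = [[2, 0, -3], [5, -1/2, -13/2], [-4, 1/2, 11/2]].
det Q = -5; the adjugate gives Q⁻¹ = [[14/5, -2, -11/5], [-1, 1, 1], [8/5, -1, -7/5]].
R⁻¹T = [[-12, -27, 1], [-1, 7, 8], [-1, -18, -12]].
P = (R⁻¹T)Q⁻¹ = [[-5, -4, -2], [3, 1, -2], [-4, -4, 1]].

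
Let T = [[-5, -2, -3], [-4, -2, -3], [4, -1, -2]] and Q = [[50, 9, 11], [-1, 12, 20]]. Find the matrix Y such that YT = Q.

Y = [[-2, -5, 5], [1, -5, -4]]

Right-multiplying both sides by T⁻¹ gives Y = QT⁻¹.
det T = -1, so T⁻¹ = [[-1, 1, 0], [20, -22, 3], [-12, 13, -2]].
Y = QT⁻¹ = [[50, 9, 11], [-1, 12, 20]] · [[-1, 1, 0], [20, -22, 3], [-12, 13, -2]] = [[-2, -5, 5], [1, -5, -4]].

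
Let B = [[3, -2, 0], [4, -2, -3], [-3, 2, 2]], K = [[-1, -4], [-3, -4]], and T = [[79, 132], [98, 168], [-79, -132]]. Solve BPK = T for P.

P = [[-4, -5], [-1, 4], [0, 0]]

Left-multiply by B⁻¹ and right-multiply by K⁻¹: P = B⁻¹TK⁻¹.
det B = 4, so B⁻¹ = [[1/2, 1, 3/2], [1/4, 3/2, 9/4], [1/2, 0, 1/2]].
det K = -8; the adjugate gives K⁻¹ = [[1/2, -1/2], [-3/8, 1/8]].
B⁻¹T = [[19, 36], [-11, -12], [0, 0]].
P = (B⁻¹T)K⁻¹ = [[-4, -5], [-1, 4], [0, 0]].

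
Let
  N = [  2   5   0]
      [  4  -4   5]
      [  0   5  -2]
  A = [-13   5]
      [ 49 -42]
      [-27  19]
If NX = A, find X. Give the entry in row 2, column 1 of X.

-5

Since N multiplies X on the left, X = N⁻¹A.
det N = 6; the adjugate gives N⁻¹ = [[-17/6, 5/3, 25/6], [4/3, -2/3, -5/3], [10/3, -5/3, -14/3]].
X = N⁻¹A = [[-17/6, 5/3, 25/6], [4/3, -2/3, -5/3], [10/3, -5/3, -14/3]] · [[-13, 5], [49, -42], [-27, 19]] = [[6, -5], [-5, 3], [1, -2]].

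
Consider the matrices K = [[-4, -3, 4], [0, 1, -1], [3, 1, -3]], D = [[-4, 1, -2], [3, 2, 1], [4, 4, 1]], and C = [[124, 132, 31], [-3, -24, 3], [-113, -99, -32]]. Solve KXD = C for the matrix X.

X = [[3, 0, -3], [-4, -4, 3], [2, 5, 3]]

X = K⁻¹CD⁻¹ (apply K⁻¹ on the left and D⁻¹ on the right).
det K = 5, so K⁻¹ = [[-2/5, -1, -1/5], [-3/5, 0, -4/5], [-3/5, -1, -4/5]].
det D = 1, so D⁻¹ = [[-2, -9, 5], [1, 4, -2], [4, 20, -11]].
K⁻¹C = [[-24, -9, -9], [16, 0, 7], [19, 24, 4]].
X = (K⁻¹C)D⁻¹ = [[3, 0, -3], [-4, -4, 3], [2, 5, 3]].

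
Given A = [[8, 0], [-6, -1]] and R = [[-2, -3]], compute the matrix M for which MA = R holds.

M = [[2, 3]]

Right-multiplying both sides by A⁻¹ gives M = RA⁻¹.
A has determinant -8; A⁻¹ = [[1/8, 0], [-3/4, -1]].
M = RA⁻¹ = [[-2, -3]] · [[1/8, 0], [-3/4, -1]] = [[2, 3]].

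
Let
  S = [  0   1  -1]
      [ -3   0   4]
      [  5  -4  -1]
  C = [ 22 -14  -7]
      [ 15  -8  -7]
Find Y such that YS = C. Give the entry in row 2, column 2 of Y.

0

Right-multiplying both sides by S⁻¹ gives Y = CS⁻¹.
S has determinant 5; S⁻¹ = [[16/5, 1, 4/5], [17/5, 1, 3/5], [12/5, 1, 3/5]].
Y = CS⁻¹ = [[22, -14, -7], [15, -8, -7]] · [[16/5, 1, 4/5], [17/5, 1, 3/5], [12/5, 1, 3/5]] = [[6, 1, 5], [4, 0, 3]].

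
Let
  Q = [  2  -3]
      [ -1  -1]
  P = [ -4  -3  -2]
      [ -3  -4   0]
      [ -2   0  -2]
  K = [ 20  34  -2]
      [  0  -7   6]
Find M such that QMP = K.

M = Q⁻¹KP⁻¹ (apply Q⁻¹ on the left and P⁻¹ on the right).
det Q = -5; the adjugate gives Q⁻¹ = [[1/5, -3/5], [-1/5, -2/5]].
P has determinant 2; P⁻¹ = [[4, -3, -4], [-3, 2, 3], [-4, 3, 7/2]].
Q⁻¹K = [[4, 11, -4], [-4, -4, -2]].
M = (Q⁻¹K)P⁻¹ = [[-1, -2, 3], [4, -2, -3]].

M = [[-1, -2, 3], [4, -2, -3]]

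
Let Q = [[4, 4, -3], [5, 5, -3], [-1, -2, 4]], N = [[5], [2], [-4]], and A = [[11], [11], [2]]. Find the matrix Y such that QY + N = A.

QY = A − N = [[6], [9], [6]].
Left-multiplying both sides by Q⁻¹ gives Y = Q⁻¹(A − N).
Q has determinant 3; Q⁻¹ = [[14/3, -10/3, 1], [-17/3, 13/3, -1], [-5/3, 4/3, 0]].
Y = Q⁻¹(A − N) = [[4], [-1], [2]].

Y = [[4], [-1], [2]]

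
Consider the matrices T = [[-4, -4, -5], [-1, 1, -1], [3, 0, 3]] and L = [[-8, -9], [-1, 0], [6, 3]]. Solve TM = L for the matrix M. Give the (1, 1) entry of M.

6

Since T multiplies M on the left, M = T⁻¹L.
det T = 3; the adjugate gives T⁻¹ = [[1, 4, 3], [0, 1, 1/3], [-1, -4, -8/3]].
M = T⁻¹L = [[1, 4, 3], [0, 1, 1/3], [-1, -4, -8/3]] · [[-8, -9], [-1, 0], [6, 3]] = [[6, 0], [1, 1], [-4, 1]].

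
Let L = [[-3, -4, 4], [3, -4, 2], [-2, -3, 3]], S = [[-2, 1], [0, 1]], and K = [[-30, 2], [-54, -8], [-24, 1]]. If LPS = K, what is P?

P = [[3, -5], [-3, 3], [3, -4]]

P = L⁻¹KS⁻¹ (apply L⁻¹ on the left and S⁻¹ on the right).
L has determinant 2; L⁻¹ = [[-3, 0, 4], [-13/2, -1/2, 9], [-17/2, -1/2, 12]].
det S = -2, so S⁻¹ = [[-1/2, 1/2], [0, 1]].
L⁻¹K = [[-6, -2], [6, 0], [-6, -1]].
P = (L⁻¹K)S⁻¹ = [[3, -5], [-3, 3], [3, -4]].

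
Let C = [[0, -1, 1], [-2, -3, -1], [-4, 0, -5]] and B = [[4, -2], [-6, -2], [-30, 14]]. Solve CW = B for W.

W = [[5, -6], [-2, 4], [2, 2]]

C is on the left of W, so left-multiply by C⁻¹: W = C⁻¹B.
C has determinant -6; C⁻¹ = [[-5/2, 5/6, -2/3], [1, -2/3, 1/3], [2, -2/3, 1/3]].
W = C⁻¹B = [[-5/2, 5/6, -2/3], [1, -2/3, 1/3], [2, -2/3, 1/3]] · [[4, -2], [-6, -2], [-30, 14]] = [[5, -6], [-2, 4], [2, 2]].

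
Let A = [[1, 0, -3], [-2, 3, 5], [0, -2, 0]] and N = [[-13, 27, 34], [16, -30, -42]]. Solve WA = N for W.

W = [[-3, 5, -6], [4, -6, 6]]

Right-multiplying both sides by A⁻¹ gives W = NA⁻¹.
det A = -2; the adjugate gives A⁻¹ = [[-5, -3, -9/2], [0, 0, -1/2], [-2, -1, -3/2]].
W = NA⁻¹ = [[-13, 27, 34], [16, -30, -42]] · [[-5, -3, -9/2], [0, 0, -1/2], [-2, -1, -3/2]] = [[-3, 5, -6], [4, -6, 6]].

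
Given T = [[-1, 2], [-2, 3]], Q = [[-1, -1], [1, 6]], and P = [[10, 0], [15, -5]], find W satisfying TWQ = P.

W = [[2, 2], [-5, 0]]

W = T⁻¹PQ⁻¹ (apply T⁻¹ on the left and Q⁻¹ on the right).
T has determinant 1; T⁻¹ = [[3, -2], [2, -1]].
Q has determinant -5; Q⁻¹ = [[-6/5, -1/5], [1/5, 1/5]].
T⁻¹P = [[0, 10], [5, 5]].
W = (T⁻¹P)Q⁻¹ = [[2, 2], [-5, 0]].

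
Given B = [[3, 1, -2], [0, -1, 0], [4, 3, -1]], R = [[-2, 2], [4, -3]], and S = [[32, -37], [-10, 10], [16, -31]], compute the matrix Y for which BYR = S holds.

Isolating Y: multiply by B⁻¹ from the left and R⁻¹ from the right, so Y = B⁻¹SR⁻¹.
B has determinant -5; B⁻¹ = [[-1/5, 1, 2/5], [0, -1, 0], [-4/5, 1, 3/5]].
det R = -2, so R⁻¹ = [[3/2, 1], [2, 1]].
B⁻¹S = [[-10, 5], [10, -10], [-26, 21]].
Y = (B⁻¹S)R⁻¹ = [[-5, -5], [-5, 0], [3, -5]].

Y = [[-5, -5], [-5, 0], [3, -5]]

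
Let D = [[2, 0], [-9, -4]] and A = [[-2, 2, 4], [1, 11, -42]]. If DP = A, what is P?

Left-multiplying both sides by D⁻¹ gives P = D⁻¹A.
det D = -8, so D⁻¹ = [[1/2, 0], [-9/8, -1/4]].
P = D⁻¹A = [[1/2, 0], [-9/8, -1/4]] · [[-2, 2, 4], [1, 11, -42]] = [[-1, 1, 2], [2, -5, 6]].

P = [[-1, 1, 2], [2, -5, 6]]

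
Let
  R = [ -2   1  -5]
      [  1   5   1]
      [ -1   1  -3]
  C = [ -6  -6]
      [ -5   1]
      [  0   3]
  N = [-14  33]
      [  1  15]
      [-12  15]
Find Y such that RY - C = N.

RY = N + C = [[-20, 27], [-4, 16], [-12, 18]].
Left-multiplying both sides by R⁻¹ gives Y = R⁻¹(N + C).
det R = 4; the adjugate gives R⁻¹ = [[-4, -1/2, 13/2], [1/2, 1/4, -3/4], [3/2, 1/4, -11/4]].
Y = R⁻¹(N + C) = [[4, 1], [-2, 4], [2, -5]].

Y = [[4, 1], [-2, 4], [2, -5]]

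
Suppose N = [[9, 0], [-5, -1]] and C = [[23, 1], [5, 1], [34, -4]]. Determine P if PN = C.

Since N sits to the right of P, P = CN⁻¹.
det N = -9, so N⁻¹ = [[1/9, 0], [-5/9, -1]].
P = CN⁻¹ = [[23, 1], [5, 1], [34, -4]] · [[1/9, 0], [-5/9, -1]] = [[2, -1], [0, -1], [6, 4]].

P = [[2, -1], [0, -1], [6, 4]]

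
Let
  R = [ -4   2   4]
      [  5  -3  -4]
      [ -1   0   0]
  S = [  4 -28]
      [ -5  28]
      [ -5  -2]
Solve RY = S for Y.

Since R multiplies Y on the left, Y = R⁻¹S.
det R = -4; the adjugate gives R⁻¹ = [[0, 0, -1], [-1, -1, -1], [3/4, 1/2, -1/2]].
Y = R⁻¹S = [[0, 0, -1], [-1, -1, -1], [3/4, 1/2, -1/2]] · [[4, -28], [-5, 28], [-5, -2]] = [[5, 2], [6, 2], [3, -6]].

Y = [[5, 2], [6, 2], [3, -6]]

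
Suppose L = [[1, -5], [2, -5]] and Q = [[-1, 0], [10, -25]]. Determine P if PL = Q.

P = [[1, -1], [0, 5]]

L is on the right of P, so right-multiply by L⁻¹: P = QL⁻¹.
det L = 5; the adjugate gives L⁻¹ = [[-1, 1], [-2/5, 1/5]].
P = QL⁻¹ = [[-1, 0], [10, -25]] · [[-1, 1], [-2/5, 1/5]] = [[1, -1], [0, 5]].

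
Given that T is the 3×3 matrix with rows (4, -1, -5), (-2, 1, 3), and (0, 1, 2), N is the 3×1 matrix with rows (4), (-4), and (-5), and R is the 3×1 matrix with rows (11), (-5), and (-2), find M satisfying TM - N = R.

TM = R + N = [[15], [-9], [-7]].
Left-multiplying both sides by T⁻¹ gives M = T⁻¹(R + N).
det T = 2; the adjugate gives T⁻¹ = [[-1/2, -3/2, 1], [2, 4, -1], [-1, -2, 1]].
M = T⁻¹(R + N) = [[-1], [1], [-4]].

M = [[-1], [1], [-4]]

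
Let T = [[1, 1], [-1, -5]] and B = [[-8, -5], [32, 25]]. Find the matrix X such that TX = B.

Left-multiplying both sides by T⁻¹ gives X = T⁻¹B.
det T = -4, so T⁻¹ = [[5/4, 1/4], [-1/4, -1/4]].
X = T⁻¹B = [[5/4, 1/4], [-1/4, -1/4]] · [[-8, -5], [32, 25]] = [[-2, 0], [-6, -5]].

X = [[-2, 0], [-6, -5]]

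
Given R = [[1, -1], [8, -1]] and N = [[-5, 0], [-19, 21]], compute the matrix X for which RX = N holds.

X = [[-2, 3], [3, 3]]

Since R multiplies X on the left, X = R⁻¹N.
det R = 7; the adjugate gives R⁻¹ = [[-1/7, 1/7], [-8/7, 1/7]].
X = R⁻¹N = [[-1/7, 1/7], [-8/7, 1/7]] · [[-5, 0], [-19, 21]] = [[-2, 3], [3, 3]].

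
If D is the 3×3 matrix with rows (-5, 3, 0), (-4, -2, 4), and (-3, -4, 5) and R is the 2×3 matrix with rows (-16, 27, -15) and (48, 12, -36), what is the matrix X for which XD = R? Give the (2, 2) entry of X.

D is on the right of X, so right-multiply by D⁻¹: X = RD⁻¹.
D has determinant -6; D⁻¹ = [[-1, 5/2, -2], [-4/3, 25/6, -10/3], [-5/3, 29/6, -11/3]].
X = RD⁻¹ = [[-16, 27, -15], [48, 12, -36]] · [[-1, 5/2, -2], [-4/3, 25/6, -10/3], [-5/3, 29/6, -11/3]] = [[5, 0, -3], [-4, -4, -4]].

-4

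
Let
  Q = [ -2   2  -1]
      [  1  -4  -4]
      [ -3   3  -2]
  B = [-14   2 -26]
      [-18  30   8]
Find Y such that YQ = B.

Since Q sits to the right of Y, Y = BQ⁻¹.
Q has determinant -3; Q⁻¹ = [[-20/3, -1/3, 4], [-14/3, -1/3, 3], [3, 0, -2]].
Y = BQ⁻¹ = [[-14, 2, -26], [-18, 30, 8]] · [[-20/3, -1/3, 4], [-14/3, -1/3, 3], [3, 0, -2]] = [[6, 4, 2], [4, -4, 2]].

Y = [[6, 4, 2], [4, -4, 2]]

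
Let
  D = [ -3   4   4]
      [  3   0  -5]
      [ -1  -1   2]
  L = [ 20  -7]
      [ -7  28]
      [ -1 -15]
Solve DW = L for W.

W = [[-4, 1], [3, 4], [-1, -5]]

Since D multiplies W on the left, W = D⁻¹L.
D has determinant -1; D⁻¹ = [[5, 12, 20], [1, 2, 3], [3, 7, 12]].
W = D⁻¹L = [[5, 12, 20], [1, 2, 3], [3, 7, 12]] · [[20, -7], [-7, 28], [-1, -15]] = [[-4, 1], [3, 4], [-1, -5]].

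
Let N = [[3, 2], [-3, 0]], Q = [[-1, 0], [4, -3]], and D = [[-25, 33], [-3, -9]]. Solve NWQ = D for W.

W = N⁻¹DQ⁻¹ (apply N⁻¹ on the left and Q⁻¹ on the right).
det N = 6, so N⁻¹ = [[0, -1/3], [1/2, 1/2]].
det Q = 3; the adjugate gives Q⁻¹ = [[-1, 0], [-4/3, -1/3]].
N⁻¹D = [[1, 3], [-14, 12]].
W = (N⁻¹D)Q⁻¹ = [[-5, -1], [-2, -4]].

W = [[-5, -1], [-2, -4]]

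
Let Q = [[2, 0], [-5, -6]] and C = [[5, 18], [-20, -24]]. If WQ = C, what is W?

W = [[-5, -3], [0, 4]]

Right-multiplying both sides by Q⁻¹ gives W = CQ⁻¹.
det Q = -12; the adjugate gives Q⁻¹ = [[1/2, 0], [-5/12, -1/6]].
W = CQ⁻¹ = [[5, 18], [-20, -24]] · [[1/2, 0], [-5/12, -1/6]] = [[-5, -3], [0, 4]].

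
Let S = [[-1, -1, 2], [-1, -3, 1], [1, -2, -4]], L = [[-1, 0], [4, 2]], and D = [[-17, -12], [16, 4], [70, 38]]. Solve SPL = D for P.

P = [[4, 5], [1, -3], [-1, -2]]

Isolating P: multiply by S⁻¹ from the left and L⁻¹ from the right, so P = S⁻¹DL⁻¹.
S has determinant -1; S⁻¹ = [[-14, 8, -5], [3, -2, 1], [-5, 3, -2]].
det L = -2, so L⁻¹ = [[-1, 0], [2, 1/2]].
S⁻¹D = [[16, 10], [-13, -6], [-7, -4]].
P = (S⁻¹D)L⁻¹ = [[4, 5], [1, -3], [-1, -2]].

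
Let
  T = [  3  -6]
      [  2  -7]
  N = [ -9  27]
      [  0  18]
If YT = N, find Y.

Y = [[-1, -3], [4, -6]]

Since T sits to the right of Y, Y = NT⁻¹.
det T = -9; the adjugate gives T⁻¹ = [[7/9, -2/3], [2/9, -1/3]].
Y = NT⁻¹ = [[-9, 27], [0, 18]] · [[7/9, -2/3], [2/9, -1/3]] = [[-1, -3], [4, -6]].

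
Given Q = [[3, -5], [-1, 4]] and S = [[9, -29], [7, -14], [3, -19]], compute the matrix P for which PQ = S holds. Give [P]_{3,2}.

Since Q sits to the right of P, P = SQ⁻¹.
det Q = 7, so Q⁻¹ = [[4/7, 5/7], [1/7, 3/7]].
P = SQ⁻¹ = [[9, -29], [7, -14], [3, -19]] · [[4/7, 5/7], [1/7, 3/7]] = [[1, -6], [2, -1], [-1, -6]].

-6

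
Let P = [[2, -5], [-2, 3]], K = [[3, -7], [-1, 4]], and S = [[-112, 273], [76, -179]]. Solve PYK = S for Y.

Isolating Y: multiply by P⁻¹ from the left and K⁻¹ from the right, so Y = P⁻¹SK⁻¹.
det P = -4; the adjugate gives P⁻¹ = [[-3/4, -5/4], [-1/2, -1/2]].
K has determinant 5; K⁻¹ = [[4/5, 7/5], [1/5, 3/5]].
P⁻¹S = [[-11, 19], [18, -47]].
Y = (P⁻¹S)K⁻¹ = [[-5, -4], [5, -3]].

Y = [[-5, -4], [5, -3]]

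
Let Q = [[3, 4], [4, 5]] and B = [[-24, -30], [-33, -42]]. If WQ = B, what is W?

W = [[0, -6], [-3, -6]]

Since Q sits to the right of W, W = BQ⁻¹.
Q has determinant -1; Q⁻¹ = [[-5, 4], [4, -3]].
W = BQ⁻¹ = [[-24, -30], [-33, -42]] · [[-5, 4], [4, -3]] = [[0, -6], [-3, -6]].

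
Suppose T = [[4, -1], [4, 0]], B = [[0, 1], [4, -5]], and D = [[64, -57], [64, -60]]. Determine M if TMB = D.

Isolating M: multiply by T⁻¹ from the left and B⁻¹ from the right, so M = T⁻¹DB⁻¹.
det T = 4, so T⁻¹ = [[0, 1/4], [-1, 1]].
det B = -4; the adjugate gives B⁻¹ = [[5/4, 1/4], [1, 0]].
T⁻¹D = [[16, -15], [0, -3]].
M = (T⁻¹D)B⁻¹ = [[5, 4], [-3, 0]].

M = [[5, 4], [-3, 0]]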